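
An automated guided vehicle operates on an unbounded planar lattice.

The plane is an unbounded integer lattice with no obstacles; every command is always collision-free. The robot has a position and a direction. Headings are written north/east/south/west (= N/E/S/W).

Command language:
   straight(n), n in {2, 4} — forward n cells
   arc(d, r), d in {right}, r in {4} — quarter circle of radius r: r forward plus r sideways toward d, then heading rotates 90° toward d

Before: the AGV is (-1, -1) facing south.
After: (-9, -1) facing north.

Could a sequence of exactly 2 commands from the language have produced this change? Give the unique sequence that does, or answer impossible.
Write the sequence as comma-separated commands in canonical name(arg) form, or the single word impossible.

arc(right, 4), arc(right, 4)

key: cell and facing (now N) both changed — the 2 commands mix motion and turning
start: (-1, -1) facing south
step 1 (arc(right, 4)): (-5, -5) facing west
step 2 (arc(right, 4)): (-9, -1) facing north
no other 2-command option fits: unique.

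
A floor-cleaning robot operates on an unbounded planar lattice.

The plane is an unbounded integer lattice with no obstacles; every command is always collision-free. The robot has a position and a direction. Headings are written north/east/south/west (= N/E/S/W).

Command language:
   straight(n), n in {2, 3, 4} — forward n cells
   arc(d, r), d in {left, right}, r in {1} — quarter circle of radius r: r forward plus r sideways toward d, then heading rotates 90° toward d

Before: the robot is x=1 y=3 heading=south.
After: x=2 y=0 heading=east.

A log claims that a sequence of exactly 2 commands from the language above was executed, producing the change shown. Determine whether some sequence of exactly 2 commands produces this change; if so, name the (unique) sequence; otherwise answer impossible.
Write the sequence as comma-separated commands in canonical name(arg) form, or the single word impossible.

straight(2), arc(left, 1)

key: order matters: swapping straight(2) and arc(left, 1) lands elsewhere
begin: x=1 y=3 heading=south
1. straight(2) → x=1 y=1 heading=south
2. arc(left, 1) → x=2 y=0 heading=east
no rival 2-sequence matches.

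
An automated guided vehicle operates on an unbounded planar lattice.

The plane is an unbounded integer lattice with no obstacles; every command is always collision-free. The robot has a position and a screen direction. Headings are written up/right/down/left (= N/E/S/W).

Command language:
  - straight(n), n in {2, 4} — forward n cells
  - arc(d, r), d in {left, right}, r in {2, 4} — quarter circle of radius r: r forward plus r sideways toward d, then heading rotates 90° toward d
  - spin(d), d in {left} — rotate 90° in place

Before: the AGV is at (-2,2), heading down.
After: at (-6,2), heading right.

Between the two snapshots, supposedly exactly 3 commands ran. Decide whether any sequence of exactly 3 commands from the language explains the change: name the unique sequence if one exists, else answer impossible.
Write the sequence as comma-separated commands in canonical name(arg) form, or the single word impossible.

key: running arc(right, 2) before arc(right, 4) would end elsewhere — order is forced
initial: at (-2,2), heading down
1. arc(right, 4) → at (-6,-2), heading left
2. arc(right, 2) → at (-8,0), heading up
3. arc(right, 2) → at (-6,2), heading right
no other 3-command option fits: unique.

arc(right, 4), arc(right, 2), arc(right, 2)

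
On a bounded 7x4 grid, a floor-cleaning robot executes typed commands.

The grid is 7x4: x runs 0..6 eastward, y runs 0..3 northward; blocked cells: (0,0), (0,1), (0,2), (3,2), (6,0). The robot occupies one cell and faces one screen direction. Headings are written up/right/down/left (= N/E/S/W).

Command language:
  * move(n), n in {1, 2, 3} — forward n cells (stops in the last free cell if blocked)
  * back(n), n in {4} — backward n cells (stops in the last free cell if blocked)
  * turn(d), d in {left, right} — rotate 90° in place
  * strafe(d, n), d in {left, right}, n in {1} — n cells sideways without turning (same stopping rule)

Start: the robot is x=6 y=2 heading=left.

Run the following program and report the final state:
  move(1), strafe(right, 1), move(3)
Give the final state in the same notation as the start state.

x=2 y=3 heading=left

from: x=6 y=2 heading=left
t=1 move(1) ⇒ x=5 y=2 heading=left
t=2 strafe(right, 1) ⇒ x=5 y=3 heading=left
t=3 move(3) ⇒ x=2 y=3 heading=left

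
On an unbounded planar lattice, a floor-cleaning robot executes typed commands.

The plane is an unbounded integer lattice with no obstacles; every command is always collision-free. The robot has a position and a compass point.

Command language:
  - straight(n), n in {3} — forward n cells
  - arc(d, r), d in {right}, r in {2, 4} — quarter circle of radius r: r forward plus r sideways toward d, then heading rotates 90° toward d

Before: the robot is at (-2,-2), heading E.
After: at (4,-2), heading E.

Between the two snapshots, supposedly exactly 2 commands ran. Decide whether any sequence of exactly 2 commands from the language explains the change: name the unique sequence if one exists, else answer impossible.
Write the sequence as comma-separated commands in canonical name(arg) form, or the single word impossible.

key: heading stays E — no command in the sequence turns
t0: at (-2,-2), heading E
t=1 straight(3) ⇒ at (1,-2), heading E
t=2 straight(3) ⇒ at (4,-2), heading E
no other 2-command option fits: unique.

straight(3), straight(3)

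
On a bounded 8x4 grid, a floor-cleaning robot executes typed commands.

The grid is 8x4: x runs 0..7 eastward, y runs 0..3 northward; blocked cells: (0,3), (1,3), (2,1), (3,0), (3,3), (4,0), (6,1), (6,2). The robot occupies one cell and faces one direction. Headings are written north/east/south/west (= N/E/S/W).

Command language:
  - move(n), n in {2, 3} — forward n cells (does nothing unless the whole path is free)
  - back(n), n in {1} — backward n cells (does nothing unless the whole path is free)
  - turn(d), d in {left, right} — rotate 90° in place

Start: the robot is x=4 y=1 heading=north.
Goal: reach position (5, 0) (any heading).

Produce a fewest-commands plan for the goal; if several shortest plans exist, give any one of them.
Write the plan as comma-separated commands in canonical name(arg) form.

turn(left), back(1), turn(right), back(1)

t0: x=4 y=1 heading=north
1. turn(left) → x=4 y=1 heading=west
2. back(1) → x=5 y=1 heading=west
3. turn(right) → x=5 y=1 heading=north
4. back(1) → x=5 y=0 heading=north
no 3-step plan works, so 4 is optimal.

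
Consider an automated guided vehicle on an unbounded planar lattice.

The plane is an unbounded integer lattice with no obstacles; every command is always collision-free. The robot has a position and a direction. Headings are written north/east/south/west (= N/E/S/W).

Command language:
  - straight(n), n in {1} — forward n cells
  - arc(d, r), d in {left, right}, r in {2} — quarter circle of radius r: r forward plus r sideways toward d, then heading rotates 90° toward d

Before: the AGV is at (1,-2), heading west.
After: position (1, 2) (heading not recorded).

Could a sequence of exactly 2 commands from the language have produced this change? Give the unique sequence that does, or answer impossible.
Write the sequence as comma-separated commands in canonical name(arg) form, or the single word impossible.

arc(right, 2), arc(right, 2)

t0: at (1,-2), heading west
step 1 (arc(right, 2)): at (-1,0), heading north
step 2 (arc(right, 2)): at (1,2), heading east
all 9 alternatives checked — unique.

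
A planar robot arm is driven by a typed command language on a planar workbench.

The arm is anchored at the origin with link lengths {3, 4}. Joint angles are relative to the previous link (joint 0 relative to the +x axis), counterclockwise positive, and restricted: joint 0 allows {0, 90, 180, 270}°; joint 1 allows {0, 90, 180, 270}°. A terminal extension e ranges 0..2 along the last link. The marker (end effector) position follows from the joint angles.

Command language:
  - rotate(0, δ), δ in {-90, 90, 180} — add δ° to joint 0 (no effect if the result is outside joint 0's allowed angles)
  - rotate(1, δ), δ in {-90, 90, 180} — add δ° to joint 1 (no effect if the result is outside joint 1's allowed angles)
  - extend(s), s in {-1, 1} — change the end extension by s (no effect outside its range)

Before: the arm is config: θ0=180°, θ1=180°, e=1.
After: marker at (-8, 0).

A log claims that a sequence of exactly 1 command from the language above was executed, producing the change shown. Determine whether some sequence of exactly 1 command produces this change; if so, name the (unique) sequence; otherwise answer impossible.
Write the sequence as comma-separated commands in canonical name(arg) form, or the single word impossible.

from: config: θ0=180°, θ1=180°, e=1
step 1 (rotate(1, 180)): config: θ0=180°, θ1=0°, e=1
no rival 1-sequence matches.

rotate(1, 180)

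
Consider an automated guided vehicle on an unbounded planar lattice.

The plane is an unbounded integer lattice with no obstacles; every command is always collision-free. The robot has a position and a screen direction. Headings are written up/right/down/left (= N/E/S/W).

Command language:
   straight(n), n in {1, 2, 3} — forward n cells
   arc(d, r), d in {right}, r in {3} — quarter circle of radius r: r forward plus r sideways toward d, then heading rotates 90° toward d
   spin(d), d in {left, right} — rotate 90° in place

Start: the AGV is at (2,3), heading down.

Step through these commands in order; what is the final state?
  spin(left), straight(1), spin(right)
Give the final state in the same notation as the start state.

at (3,3), heading down

initial: at (2,3), heading down
1. spin(left) → at (2,3), heading right
2. straight(1) → at (3,3), heading right
3. spin(right) → at (3,3), heading down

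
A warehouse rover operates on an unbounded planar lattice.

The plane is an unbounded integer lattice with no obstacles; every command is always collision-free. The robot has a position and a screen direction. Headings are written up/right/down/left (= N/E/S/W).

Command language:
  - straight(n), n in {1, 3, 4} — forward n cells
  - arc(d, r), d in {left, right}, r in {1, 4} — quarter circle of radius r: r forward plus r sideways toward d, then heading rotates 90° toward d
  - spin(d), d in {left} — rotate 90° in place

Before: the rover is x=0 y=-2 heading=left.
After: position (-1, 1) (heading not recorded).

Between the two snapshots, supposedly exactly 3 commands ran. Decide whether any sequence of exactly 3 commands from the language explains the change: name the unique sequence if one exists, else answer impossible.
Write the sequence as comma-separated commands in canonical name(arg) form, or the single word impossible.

arc(right, 1), straight(1), straight(1)

key: running straight(1) before arc(right, 1) would end elsewhere — order is forced
initial: x=0 y=-2 heading=left
[1] after arc(right, 1): x=-1 y=-1 heading=up
[2] after straight(1): x=-1 y=0 heading=up
[3] after straight(1): x=-1 y=1 heading=up
no rival 3-sequence matches.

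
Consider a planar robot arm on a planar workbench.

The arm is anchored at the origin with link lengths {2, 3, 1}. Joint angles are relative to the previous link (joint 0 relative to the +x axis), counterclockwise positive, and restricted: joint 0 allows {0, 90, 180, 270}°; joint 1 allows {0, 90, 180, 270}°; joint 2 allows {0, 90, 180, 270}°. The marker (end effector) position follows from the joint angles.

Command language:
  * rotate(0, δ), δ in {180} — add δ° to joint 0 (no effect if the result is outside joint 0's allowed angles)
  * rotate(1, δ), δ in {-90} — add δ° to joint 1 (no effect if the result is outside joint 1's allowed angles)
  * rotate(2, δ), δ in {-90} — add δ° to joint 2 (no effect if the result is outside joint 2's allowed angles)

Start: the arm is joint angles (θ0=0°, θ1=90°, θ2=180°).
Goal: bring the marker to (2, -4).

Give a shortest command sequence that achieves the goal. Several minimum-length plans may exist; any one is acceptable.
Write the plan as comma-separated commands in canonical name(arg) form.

from: joint angles (θ0=0°, θ1=90°, θ2=180°)
1. rotate(1, -90) → joint angles (θ0=0°, θ1=0°, θ2=180°)
2. rotate(1, -90) → joint angles (θ0=0°, θ1=270°, θ2=180°)
3. rotate(2, -90) → joint angles (θ0=0°, θ1=270°, θ2=90°)
4. rotate(2, -90) → joint angles (θ0=0°, θ1=270°, θ2=0°)
shorter routes all fall short; 4 is best.

rotate(1, -90), rotate(1, -90), rotate(2, -90), rotate(2, -90)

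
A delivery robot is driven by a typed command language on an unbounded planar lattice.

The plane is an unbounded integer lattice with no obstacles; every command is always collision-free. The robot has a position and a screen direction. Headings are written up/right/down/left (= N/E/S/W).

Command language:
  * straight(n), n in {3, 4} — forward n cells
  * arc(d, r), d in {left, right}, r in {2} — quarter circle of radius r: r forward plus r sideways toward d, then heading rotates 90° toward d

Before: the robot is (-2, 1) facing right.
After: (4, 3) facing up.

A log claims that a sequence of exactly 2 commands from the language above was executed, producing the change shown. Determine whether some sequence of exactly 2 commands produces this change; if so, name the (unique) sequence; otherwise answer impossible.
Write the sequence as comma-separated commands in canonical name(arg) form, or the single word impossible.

straight(4), arc(left, 2)

key: order matters: swapping straight(4) and arc(left, 2) lands elsewhere
begin: (-2, 1) facing right
[1] after straight(4): (2, 1) facing right
[2] after arc(left, 2): (4, 3) facing up
all 16 alternatives checked — unique.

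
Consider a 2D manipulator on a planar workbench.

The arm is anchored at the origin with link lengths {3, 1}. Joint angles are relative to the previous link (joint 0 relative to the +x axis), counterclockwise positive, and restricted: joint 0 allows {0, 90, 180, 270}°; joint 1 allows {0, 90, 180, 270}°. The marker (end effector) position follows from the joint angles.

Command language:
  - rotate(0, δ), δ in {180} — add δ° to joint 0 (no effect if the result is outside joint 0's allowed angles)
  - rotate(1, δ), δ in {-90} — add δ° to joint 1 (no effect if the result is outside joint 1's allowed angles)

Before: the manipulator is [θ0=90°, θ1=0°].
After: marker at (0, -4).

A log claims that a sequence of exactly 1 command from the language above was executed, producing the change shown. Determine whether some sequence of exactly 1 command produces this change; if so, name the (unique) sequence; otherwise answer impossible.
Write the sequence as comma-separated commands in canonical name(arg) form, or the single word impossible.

rotate(0, 180)

begin: [θ0=90°, θ1=0°]
step 1 (rotate(0, 180)): [θ0=270°, θ1=0°]
uniquely the one of 2 1-step routes that fits.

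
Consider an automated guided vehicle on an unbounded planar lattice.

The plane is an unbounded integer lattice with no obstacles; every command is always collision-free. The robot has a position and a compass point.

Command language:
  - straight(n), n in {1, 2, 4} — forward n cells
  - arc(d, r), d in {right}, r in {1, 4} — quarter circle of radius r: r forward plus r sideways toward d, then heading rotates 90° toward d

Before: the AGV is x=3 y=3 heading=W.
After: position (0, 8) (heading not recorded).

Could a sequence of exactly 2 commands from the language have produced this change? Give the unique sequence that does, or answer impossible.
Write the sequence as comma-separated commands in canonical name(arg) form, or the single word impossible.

key: order matters: swapping arc(right, 4) and arc(right, 1) lands elsewhere
initial: x=3 y=3 heading=W
t=1 arc(right, 4) ⇒ x=-1 y=7 heading=N
t=2 arc(right, 1) ⇒ x=0 y=8 heading=E
all 25 alternatives checked — unique.

arc(right, 4), arc(right, 1)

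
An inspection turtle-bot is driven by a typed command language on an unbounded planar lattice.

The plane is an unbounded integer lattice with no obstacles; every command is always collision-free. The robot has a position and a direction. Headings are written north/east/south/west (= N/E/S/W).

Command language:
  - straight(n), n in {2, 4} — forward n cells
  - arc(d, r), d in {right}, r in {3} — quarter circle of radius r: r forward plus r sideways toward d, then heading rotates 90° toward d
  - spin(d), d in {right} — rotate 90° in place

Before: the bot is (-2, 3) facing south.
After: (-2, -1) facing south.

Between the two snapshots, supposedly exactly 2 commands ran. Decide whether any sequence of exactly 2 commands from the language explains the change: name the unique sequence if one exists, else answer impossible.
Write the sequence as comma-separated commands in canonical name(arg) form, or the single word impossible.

key: still facing S at the end — nothing in the sequence rotates
t0: (-2, 3) facing south
t=1 straight(2) ⇒ (-2, 1) facing south
t=2 straight(2) ⇒ (-2, -1) facing south
no rival 2-sequence matches.

straight(2), straight(2)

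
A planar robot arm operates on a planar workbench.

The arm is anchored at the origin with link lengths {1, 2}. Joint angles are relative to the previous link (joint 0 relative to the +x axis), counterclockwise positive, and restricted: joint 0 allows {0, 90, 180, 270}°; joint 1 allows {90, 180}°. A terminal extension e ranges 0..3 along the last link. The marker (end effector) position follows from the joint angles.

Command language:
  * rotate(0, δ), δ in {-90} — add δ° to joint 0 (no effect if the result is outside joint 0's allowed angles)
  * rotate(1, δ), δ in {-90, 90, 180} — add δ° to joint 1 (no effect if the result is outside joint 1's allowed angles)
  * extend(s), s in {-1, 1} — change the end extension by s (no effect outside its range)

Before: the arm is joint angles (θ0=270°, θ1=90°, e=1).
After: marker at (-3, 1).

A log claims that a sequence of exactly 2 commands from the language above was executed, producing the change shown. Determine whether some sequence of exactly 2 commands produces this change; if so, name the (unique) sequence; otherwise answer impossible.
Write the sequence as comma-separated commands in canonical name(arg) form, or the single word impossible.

from: joint angles (θ0=270°, θ1=90°, e=1)
[1] after rotate(0, -90): joint angles (θ0=180°, θ1=90°, e=1)
[2] after rotate(0, -90): joint angles (θ0=90°, θ1=90°, e=1)
no rival 2-sequence matches.

rotate(0, -90), rotate(0, -90)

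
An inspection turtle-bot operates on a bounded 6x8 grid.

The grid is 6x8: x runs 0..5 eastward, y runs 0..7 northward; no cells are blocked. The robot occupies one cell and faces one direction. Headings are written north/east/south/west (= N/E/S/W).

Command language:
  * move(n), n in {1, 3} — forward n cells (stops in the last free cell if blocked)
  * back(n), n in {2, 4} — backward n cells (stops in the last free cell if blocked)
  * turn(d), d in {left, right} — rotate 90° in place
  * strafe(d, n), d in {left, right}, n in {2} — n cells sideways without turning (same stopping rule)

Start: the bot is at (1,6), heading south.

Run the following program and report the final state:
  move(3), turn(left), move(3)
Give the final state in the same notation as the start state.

at (4,3), heading east

begin: at (1,6), heading south
1. move(3) → at (1,3), heading south
2. turn(left) → at (1,3), heading east
3. move(3) → at (4,3), heading east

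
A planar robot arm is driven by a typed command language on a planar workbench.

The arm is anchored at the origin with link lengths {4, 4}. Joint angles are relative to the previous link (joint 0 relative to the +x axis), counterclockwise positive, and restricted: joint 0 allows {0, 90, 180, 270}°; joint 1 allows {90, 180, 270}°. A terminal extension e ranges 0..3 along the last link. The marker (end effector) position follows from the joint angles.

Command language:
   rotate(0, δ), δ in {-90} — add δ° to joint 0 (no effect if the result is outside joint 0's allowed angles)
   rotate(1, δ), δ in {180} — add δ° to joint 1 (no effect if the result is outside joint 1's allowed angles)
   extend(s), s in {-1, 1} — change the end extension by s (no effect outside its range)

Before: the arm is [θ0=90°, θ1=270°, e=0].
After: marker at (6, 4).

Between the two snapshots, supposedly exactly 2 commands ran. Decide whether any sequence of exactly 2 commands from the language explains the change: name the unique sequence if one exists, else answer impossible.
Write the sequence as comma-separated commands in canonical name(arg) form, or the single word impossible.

extend(1), extend(1)

t0: [θ0=90°, θ1=270°, e=0]
step 1 (extend(1)): [θ0=90°, θ1=270°, e=1]
step 2 (extend(1)): [θ0=90°, θ1=270°, e=2]
all 16 alternatives checked — unique.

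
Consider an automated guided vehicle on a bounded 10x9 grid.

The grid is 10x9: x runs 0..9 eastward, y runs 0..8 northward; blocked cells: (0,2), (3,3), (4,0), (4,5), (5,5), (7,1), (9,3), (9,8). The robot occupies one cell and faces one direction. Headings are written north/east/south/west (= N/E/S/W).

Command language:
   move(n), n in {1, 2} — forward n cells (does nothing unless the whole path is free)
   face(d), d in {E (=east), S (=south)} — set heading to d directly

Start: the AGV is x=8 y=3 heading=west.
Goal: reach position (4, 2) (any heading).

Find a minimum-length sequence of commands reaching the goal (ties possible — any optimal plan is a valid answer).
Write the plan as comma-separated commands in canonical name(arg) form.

begin: x=8 y=3 heading=west
t=1 move(2) ⇒ x=6 y=3 heading=west
t=2 move(2) ⇒ x=4 y=3 heading=west
t=3 face(S) ⇒ x=4 y=3 heading=south
t=4 move(1) ⇒ x=4 y=2 heading=south
minimal: 4 command(s), checked below 4.

move(2), move(2), face(S), move(1)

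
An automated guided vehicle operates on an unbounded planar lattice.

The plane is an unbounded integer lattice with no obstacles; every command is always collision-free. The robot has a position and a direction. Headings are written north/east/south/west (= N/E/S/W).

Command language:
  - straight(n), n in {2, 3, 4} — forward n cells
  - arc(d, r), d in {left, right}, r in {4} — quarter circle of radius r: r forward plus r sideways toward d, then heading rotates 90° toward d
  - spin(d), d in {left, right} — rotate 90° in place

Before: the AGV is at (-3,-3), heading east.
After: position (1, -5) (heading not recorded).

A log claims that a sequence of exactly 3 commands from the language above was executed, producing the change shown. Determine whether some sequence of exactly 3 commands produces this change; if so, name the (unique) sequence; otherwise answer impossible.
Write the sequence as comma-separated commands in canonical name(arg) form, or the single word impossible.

straight(4), spin(right), straight(2)

key: running straight(2) before straight(4) would end elsewhere — order is forced
t0: at (-3,-3), heading east
t=1 straight(4) ⇒ at (1,-3), heading east
t=2 spin(right) ⇒ at (1,-3), heading south
t=3 straight(2) ⇒ at (1,-5), heading south
no rival 3-sequence matches.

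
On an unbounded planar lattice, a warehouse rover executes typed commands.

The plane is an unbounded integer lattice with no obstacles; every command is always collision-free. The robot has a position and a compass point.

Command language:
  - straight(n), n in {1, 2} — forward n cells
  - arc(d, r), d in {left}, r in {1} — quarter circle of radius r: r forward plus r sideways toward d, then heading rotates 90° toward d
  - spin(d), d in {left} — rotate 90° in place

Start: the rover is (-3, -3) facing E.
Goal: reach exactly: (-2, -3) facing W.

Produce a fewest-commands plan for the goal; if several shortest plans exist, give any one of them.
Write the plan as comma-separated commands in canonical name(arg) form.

straight(1), spin(left), spin(left)

begin: (-3, -3) facing E
t=1 straight(1) ⇒ (-2, -3) facing E
t=2 spin(left) ⇒ (-2, -3) facing N
t=3 spin(left) ⇒ (-2, -3) facing W
no 2-step plan works, so 3 is optimal.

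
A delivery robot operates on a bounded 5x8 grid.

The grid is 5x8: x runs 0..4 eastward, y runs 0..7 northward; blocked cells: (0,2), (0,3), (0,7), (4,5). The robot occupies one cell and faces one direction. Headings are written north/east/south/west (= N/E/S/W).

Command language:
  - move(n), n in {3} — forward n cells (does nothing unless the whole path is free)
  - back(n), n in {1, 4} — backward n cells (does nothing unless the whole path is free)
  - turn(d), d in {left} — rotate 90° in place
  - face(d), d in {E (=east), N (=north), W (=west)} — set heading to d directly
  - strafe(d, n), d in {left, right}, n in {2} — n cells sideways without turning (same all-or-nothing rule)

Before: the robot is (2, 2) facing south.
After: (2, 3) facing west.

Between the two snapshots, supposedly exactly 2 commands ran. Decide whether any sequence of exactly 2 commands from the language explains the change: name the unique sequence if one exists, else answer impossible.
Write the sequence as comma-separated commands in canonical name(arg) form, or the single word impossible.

back(1), face(W)

key: order matters: swapping back(1) and face(W) lands elsewhere
begin: (2, 2) facing south
1. back(1) → (2, 3) facing south
2. face(W) → (2, 3) facing west
no other 2-command option fits: unique.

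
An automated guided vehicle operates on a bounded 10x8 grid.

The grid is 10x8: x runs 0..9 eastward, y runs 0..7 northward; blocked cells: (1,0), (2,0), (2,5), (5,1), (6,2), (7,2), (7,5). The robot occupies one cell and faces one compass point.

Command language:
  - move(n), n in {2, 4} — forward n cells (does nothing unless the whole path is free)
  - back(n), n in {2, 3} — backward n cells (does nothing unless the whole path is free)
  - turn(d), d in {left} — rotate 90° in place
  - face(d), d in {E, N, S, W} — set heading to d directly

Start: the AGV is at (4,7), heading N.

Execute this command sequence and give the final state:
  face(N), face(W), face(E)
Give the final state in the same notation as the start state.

start: at (4,7), heading N
1. face(N) → at (4,7), heading N
2. face(W) → at (4,7), heading W
3. face(E) → at (4,7), heading E

at (4,7), heading E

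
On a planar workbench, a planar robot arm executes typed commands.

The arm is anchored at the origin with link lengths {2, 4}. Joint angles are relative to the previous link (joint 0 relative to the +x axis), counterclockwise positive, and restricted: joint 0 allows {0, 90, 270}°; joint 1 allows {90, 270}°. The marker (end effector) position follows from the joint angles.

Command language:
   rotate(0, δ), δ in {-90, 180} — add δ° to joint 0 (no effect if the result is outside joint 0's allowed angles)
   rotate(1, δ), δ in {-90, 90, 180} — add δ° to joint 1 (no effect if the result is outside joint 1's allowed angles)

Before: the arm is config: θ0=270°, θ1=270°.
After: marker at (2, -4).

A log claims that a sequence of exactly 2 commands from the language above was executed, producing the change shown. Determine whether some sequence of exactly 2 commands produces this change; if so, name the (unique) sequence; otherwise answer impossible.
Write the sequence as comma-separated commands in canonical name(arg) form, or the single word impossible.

rotate(0, 180), rotate(0, -90)

key: running rotate(0, -90) before rotate(0, 180) would end elsewhere — order is forced
t0: config: θ0=270°, θ1=270°
1. rotate(0, 180) → config: θ0=90°, θ1=270°
2. rotate(0, -90) → config: θ0=0°, θ1=270°
no rival 2-sequence matches.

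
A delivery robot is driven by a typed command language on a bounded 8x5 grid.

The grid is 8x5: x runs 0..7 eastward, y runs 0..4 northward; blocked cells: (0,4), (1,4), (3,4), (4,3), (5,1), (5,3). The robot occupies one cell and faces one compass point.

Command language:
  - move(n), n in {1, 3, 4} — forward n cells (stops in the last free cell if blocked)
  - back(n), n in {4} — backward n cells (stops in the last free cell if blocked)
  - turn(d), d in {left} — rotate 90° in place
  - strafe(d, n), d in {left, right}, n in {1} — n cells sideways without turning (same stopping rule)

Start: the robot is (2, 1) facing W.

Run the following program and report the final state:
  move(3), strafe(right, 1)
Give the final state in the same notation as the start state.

from: (2, 1) facing W
step 1 (move(3)): (0, 1) facing W
step 2 (strafe(right, 1)): (0, 2) facing W

(0, 2) facing W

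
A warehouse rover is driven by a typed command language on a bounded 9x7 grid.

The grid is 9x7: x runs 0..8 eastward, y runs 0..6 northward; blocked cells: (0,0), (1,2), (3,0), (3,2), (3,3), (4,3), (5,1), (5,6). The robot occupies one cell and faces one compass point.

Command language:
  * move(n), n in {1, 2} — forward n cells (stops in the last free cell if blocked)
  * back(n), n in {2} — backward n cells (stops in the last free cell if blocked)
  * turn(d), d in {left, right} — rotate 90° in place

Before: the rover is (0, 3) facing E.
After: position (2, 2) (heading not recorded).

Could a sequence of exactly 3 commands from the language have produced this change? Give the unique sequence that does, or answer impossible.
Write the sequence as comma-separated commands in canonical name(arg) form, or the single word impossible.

move(2), turn(right), move(1)

key: running move(1) before move(2) would end elsewhere — order is forced
from: (0, 3) facing E
1. move(2) → (2, 3) facing E
2. turn(right) → (2, 3) facing S
3. move(1) → (2, 2) facing S
no rival 3-sequence matches.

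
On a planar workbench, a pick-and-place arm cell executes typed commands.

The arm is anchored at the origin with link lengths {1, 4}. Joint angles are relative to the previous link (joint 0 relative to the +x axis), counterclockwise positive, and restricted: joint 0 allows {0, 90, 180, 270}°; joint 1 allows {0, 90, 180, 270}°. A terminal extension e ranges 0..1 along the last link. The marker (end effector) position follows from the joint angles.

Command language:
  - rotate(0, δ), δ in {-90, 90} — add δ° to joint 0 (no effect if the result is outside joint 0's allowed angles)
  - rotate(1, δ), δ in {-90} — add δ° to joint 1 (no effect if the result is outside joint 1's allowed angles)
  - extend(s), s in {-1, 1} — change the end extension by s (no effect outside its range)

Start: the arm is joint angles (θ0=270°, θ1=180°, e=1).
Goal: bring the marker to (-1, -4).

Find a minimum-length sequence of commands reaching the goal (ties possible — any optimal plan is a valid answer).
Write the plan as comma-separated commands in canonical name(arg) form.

extend(-1), rotate(1, -90), rotate(0, -90)

begin: joint angles (θ0=270°, θ1=180°, e=1)
step 1 (extend(-1)): joint angles (θ0=270°, θ1=180°, e=0)
step 2 (rotate(1, -90)): joint angles (θ0=270°, θ1=90°, e=0)
step 3 (rotate(0, -90)): joint angles (θ0=180°, θ1=90°, e=0)
minimal: 3 command(s), checked below 3.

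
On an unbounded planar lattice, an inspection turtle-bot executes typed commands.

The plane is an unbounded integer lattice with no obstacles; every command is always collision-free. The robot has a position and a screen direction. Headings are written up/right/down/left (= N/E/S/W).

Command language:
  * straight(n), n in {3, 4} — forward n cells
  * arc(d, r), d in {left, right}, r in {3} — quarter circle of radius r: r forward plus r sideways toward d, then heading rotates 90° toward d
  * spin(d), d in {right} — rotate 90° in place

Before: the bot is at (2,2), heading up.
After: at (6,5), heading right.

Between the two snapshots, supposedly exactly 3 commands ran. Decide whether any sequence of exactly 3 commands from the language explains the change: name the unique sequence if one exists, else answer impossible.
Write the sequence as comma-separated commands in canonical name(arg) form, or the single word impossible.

key: position moved to (6,5) AND the heading swung to E — translation plus rotation needed
begin: at (2,2), heading up
[1] after straight(3): at (2,5), heading up
[2] after spin(right): at (2,5), heading right
[3] after straight(4): at (6,5), heading right
all 125 alternatives checked — unique.

straight(3), spin(right), straight(4)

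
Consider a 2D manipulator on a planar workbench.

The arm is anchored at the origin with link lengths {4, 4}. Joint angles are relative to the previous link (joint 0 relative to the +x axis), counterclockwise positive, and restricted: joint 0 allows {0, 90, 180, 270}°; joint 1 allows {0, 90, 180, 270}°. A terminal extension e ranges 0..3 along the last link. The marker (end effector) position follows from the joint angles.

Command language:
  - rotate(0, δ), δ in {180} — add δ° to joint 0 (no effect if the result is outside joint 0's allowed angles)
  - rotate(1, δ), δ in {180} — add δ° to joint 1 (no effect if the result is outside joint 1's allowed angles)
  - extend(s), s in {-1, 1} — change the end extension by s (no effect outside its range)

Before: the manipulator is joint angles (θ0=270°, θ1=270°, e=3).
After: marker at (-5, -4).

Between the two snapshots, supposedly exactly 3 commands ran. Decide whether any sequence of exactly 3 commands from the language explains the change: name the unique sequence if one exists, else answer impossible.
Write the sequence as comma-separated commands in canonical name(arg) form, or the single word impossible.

extend(1), extend(-1), extend(-1)

key: running extend(-1) before extend(1) would end elsewhere — order is forced
start: joint angles (θ0=270°, θ1=270°, e=3)
[1] after extend(1): joint angles (θ0=270°, θ1=270°, e=3)
[2] after extend(-1): joint angles (θ0=270°, θ1=270°, e=2)
[3] after extend(-1): joint angles (θ0=270°, θ1=270°, e=1)
no rival 3-sequence matches.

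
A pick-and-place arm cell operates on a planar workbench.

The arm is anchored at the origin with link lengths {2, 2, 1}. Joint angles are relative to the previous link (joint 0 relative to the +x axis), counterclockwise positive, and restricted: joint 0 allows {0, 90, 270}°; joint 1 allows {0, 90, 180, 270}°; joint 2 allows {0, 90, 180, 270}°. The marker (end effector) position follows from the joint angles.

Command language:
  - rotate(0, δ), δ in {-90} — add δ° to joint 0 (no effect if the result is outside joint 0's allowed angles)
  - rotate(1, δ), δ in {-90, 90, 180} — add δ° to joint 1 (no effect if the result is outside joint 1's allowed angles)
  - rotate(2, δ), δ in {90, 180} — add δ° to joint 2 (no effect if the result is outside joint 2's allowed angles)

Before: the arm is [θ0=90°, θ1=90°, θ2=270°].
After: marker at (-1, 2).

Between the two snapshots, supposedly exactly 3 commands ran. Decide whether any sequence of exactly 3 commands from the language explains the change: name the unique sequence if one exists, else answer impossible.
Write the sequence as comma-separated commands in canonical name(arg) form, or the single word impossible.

initial: [θ0=90°, θ1=90°, θ2=270°]
1. rotate(2, 90) → [θ0=90°, θ1=90°, θ2=0°]
2. rotate(2, 90) → [θ0=90°, θ1=90°, θ2=90°]
3. rotate(2, 90) → [θ0=90°, θ1=90°, θ2=180°]
no other 3-command option fits: unique.

rotate(2, 90), rotate(2, 90), rotate(2, 90)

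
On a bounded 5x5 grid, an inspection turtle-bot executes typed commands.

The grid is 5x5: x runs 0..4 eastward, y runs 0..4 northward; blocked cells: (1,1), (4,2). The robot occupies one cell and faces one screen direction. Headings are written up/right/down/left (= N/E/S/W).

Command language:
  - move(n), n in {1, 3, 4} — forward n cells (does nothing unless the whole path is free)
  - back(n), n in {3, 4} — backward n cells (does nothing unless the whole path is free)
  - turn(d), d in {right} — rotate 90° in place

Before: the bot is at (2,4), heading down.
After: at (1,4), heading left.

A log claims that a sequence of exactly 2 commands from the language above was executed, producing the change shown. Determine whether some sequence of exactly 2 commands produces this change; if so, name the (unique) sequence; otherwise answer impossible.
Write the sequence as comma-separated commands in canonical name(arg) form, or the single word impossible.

key: running move(1) before turn(right) would end elsewhere — order is forced
start: at (2,4), heading down
[1] after turn(right): at (2,4), heading left
[2] after move(1): at (1,4), heading left
all 36 alternatives checked — unique.

turn(right), move(1)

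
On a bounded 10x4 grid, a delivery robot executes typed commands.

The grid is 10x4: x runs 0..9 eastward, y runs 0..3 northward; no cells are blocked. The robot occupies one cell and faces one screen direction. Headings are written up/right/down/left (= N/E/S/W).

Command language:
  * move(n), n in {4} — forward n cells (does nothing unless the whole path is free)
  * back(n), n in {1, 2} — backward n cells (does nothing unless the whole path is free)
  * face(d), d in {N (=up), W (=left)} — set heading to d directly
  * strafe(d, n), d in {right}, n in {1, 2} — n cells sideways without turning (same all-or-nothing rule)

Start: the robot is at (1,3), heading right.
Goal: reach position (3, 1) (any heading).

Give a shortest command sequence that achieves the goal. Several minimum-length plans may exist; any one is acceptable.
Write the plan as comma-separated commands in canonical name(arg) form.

strafe(right, 2), face(W), back(2)

begin: at (1,3), heading right
t=1 strafe(right, 2) ⇒ at (1,1), heading right
t=2 face(W) ⇒ at (1,1), heading left
t=3 back(2) ⇒ at (3,1), heading left
minimal: 3 command(s), checked below 3.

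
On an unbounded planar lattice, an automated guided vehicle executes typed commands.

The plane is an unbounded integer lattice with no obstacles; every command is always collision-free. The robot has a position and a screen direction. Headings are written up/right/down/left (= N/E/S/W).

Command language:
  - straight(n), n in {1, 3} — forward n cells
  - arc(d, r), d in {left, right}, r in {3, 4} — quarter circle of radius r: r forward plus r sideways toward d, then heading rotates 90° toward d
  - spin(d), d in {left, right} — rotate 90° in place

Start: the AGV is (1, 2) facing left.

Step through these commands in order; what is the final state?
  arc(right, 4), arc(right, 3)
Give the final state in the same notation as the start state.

begin: (1, 2) facing left
step 1 (arc(right, 4)): (-3, 6) facing up
step 2 (arc(right, 3)): (0, 9) facing right

(0, 9) facing right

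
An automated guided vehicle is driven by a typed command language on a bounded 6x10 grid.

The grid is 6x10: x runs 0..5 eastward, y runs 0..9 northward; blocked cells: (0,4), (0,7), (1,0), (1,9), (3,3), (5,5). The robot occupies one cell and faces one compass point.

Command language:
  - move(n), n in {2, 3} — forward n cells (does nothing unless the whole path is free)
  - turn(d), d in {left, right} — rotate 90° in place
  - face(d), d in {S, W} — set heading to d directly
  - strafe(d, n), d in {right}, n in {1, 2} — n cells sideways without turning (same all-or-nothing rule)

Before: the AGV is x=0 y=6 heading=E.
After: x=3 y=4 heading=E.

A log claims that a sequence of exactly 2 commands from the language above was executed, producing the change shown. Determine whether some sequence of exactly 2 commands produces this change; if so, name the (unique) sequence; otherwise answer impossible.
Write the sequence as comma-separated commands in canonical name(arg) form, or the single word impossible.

key: order matters: swapping move(3) and strafe(right, 2) lands elsewhere
begin: x=0 y=6 heading=E
t=1 move(3) ⇒ x=3 y=6 heading=E
t=2 strafe(right, 2) ⇒ x=3 y=4 heading=E
no rival 2-sequence matches.

move(3), strafe(right, 2)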